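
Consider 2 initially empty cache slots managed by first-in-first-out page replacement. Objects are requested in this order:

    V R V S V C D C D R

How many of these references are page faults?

7

V → miss, frames {V}
R → miss, frames {V,R}
V → hit
S → miss, evict V, frames {R,S}
V → miss, evict R, frames {S,V}
C → miss, evict S, frames {V,C}
D → miss, evict V, frames {C,D}
C → hit
D → hit
R → miss, evict C, frames {D,R}
Page faults: 7.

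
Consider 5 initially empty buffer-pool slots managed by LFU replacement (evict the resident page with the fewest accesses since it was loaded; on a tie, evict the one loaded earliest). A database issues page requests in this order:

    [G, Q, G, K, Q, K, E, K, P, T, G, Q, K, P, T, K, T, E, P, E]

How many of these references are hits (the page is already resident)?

G: fault, frames {G}
Q: fault, frames {G,Q}
G: hit
K: fault, frames {G,Q,K}
Q: hit
K: hit
E: fault, frames {G,Q,K,E}
K: hit
P: fault, frames {G,Q,K,E,P}
T: fault, evict E, frames {G,Q,K,P,T}
G: hit
Q: hit
K: hit
P: hit
T: hit
K: hit
T: hit
E: fault, evict P, frames {G,Q,K,T,E}
P: fault, evict E, frames {G,Q,K,T,P}
E: fault, evict P, frames {G,Q,K,T,E}
Hits: 11.

11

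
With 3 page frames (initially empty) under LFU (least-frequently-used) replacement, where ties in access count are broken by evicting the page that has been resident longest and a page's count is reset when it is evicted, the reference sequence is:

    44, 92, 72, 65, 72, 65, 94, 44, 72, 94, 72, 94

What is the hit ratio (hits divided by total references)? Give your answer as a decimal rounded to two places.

0.42

44: fault, frames (44)
92: fault, frames (44 92)
72: fault, frames (44 92 72)
65: fault, evict 44, frames (92 72 65)
72: hit
65: hit
94: fault, evict 92, frames (72 65 94)
44: fault, evict 94, frames (72 65 44)
72: hit
94: fault, evict 44, frames (72 65 94)
72: hit
94: hit
Hits: 5 of 12 references → 5/12 = 0.4167.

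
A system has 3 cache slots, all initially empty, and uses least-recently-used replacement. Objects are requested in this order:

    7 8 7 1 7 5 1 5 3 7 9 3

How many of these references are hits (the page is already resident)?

7: fault, frames [7]
8: fault, frames [7, 8]
7: hit
1: fault, frames [8, 7, 1]
7: hit
5: fault, evict 8, frames [1, 7, 5]
1: hit
5: hit
3: fault, evict 7, frames [1, 5, 3]
7: fault, evict 1, frames [5, 3, 7]
9: fault, evict 5, frames [3, 7, 9]
3: hit
Hits: 5.

5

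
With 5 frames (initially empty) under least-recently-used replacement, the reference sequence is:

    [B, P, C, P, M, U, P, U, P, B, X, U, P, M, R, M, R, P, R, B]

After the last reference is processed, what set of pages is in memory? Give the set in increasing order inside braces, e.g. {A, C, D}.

B: fault, frames [B]
P: fault, frames [B, P]
C: fault, frames [B, P, C]
P: hit
M: fault, frames [B, C, P, M]
U: fault, frames [B, C, P, M, U]
P: hit
U: hit
P: hit
B: hit
X: fault, evict C, frames [M, U, P, B, X]
U: hit
P: hit
M: hit
R: fault, evict B, frames [X, U, P, M, R]
M: hit
R: hit
P: hit
R: hit
B: fault, evict X, frames [U, M, P, R, B]

{B, M, P, R, U}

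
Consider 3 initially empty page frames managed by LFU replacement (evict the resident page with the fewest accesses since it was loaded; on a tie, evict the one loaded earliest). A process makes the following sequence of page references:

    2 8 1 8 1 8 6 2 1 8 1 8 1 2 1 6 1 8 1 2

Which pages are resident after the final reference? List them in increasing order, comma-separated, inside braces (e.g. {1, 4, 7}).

{1, 2, 8}

2 -> fault, frames {2}
8 -> fault, frames {2,8}
1 -> fault, frames {2,8,1}
8 -> hit
1 -> hit
8 -> hit
6 -> fault, evict 2, frames {8,1,6}
2 -> fault, evict 6, frames {8,1,2}
1 -> hit
8 -> hit
1 -> hit
8 -> hit
1 -> hit
2 -> hit
1 -> hit
6 -> fault, evict 2, frames {8,1,6}
1 -> hit
8 -> hit
1 -> hit
2 -> fault, evict 6, frames {8,1,2}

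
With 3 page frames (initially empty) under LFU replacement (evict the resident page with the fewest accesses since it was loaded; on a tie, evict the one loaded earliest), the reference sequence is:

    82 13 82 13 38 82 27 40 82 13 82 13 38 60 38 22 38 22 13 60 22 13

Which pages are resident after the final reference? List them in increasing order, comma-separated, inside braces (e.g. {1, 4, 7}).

{13, 22, 82}

82 -> miss, frames (82)
13 -> miss, frames (82 13)
82 -> hit
13 -> hit
38 -> miss, frames (82 13 38)
82 -> hit
27 -> miss, evict 38, frames (82 13 27)
40 -> miss, evict 27, frames (82 13 40)
82 -> hit
13 -> hit
82 -> hit
13 -> hit
38 -> miss, evict 40, frames (82 13 38)
60 -> miss, evict 38, frames (82 13 60)
38 -> miss, evict 60, frames (82 13 38)
22 -> miss, evict 38, frames (82 13 22)
38 -> miss, evict 22, frames (82 13 38)
22 -> miss, evict 38, frames (82 13 22)
13 -> hit
60 -> miss, evict 22, frames (82 13 60)
22 -> miss, evict 60, frames (82 13 22)
13 -> hit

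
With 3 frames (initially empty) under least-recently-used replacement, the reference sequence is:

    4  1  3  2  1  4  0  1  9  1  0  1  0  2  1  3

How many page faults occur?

9

4: miss, frames [4]
1: miss, frames [4, 1]
3: miss, frames [4, 1, 3]
2: miss, evict 4, frames [1, 3, 2]
1: hit
4: miss, evict 3, frames [2, 1, 4]
0: miss, evict 2, frames [1, 4, 0]
1: hit
9: miss, evict 4, frames [0, 1, 9]
1: hit
0: hit
1: hit
0: hit
2: miss, evict 9, frames [1, 0, 2]
1: hit
3: miss, evict 0, frames [2, 1, 3]
Page faults: 9.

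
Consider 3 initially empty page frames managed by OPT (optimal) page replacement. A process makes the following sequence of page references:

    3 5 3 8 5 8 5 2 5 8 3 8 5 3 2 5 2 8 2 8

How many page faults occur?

6

3 → miss, frames (3)
5 → miss, frames (3 5)
3 → hit
8 → miss, frames (3 5 8)
5 → hit
8 → hit
5 → hit
2 → miss, evict 3, frames (5 8 2)
5 → hit
8 → hit
3 → miss, evict 2, frames (5 8 3)
8 → hit
5 → hit
3 → hit
2 → miss, evict 3, frames (5 8 2)
5 → hit
2 → hit
8 → hit
2 → hit
8 → hit
Page faults: 6.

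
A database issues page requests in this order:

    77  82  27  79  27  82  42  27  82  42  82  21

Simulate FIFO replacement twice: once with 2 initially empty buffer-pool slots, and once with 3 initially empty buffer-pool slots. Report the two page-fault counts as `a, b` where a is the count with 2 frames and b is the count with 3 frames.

2 frames: F F F F . F F F F F . F → 10 faults.
3 frames: F F F F . . F . F . . F → 7 faults.
7 < 10: adding a frame reduced faults, as is typical.

10, 7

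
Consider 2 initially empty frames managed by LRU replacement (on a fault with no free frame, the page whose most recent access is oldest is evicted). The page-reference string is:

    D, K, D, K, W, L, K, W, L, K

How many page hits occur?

D -> fault, frames {D}
K -> fault, frames {D,K}
D -> hit
K -> hit
W -> fault, evict D, frames {K,W}
L -> fault, evict K, frames {W,L}
K -> fault, evict W, frames {L,K}
W -> fault, evict L, frames {K,W}
L -> fault, evict K, frames {W,L}
K -> fault, evict W, frames {L,K}
Hits: 2.

2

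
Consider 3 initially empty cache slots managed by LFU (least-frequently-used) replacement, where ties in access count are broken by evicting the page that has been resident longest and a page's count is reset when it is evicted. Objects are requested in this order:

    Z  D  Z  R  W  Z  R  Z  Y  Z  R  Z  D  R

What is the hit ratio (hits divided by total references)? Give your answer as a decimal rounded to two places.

Z → fault, frames [Z]
D → fault, frames [Z, D]
Z → hit
R → fault, frames [Z, D, R]
W → fault, evict D, frames [Z, R, W]
Z → hit
R → hit
Z → hit
Y → fault, evict W, frames [Z, R, Y]
Z → hit
R → hit
Z → hit
D → fault, evict Y, frames [Z, R, D]
R → hit
Hits: 8 of 14 references → 8/14 = 0.5714.

0.57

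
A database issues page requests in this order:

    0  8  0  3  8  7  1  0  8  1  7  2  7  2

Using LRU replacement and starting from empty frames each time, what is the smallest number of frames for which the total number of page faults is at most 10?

3

f=1: 14 faults
f=2: 11 faults
f=3: 9 faults
f=4: 7 faults
f=5: 6 faults
f=6: 6 faults
Smallest f with faults ≤ 10 is 3.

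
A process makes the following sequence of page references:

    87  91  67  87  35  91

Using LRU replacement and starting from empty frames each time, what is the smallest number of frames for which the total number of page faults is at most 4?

4

f=1: 6 faults
f=2: 6 faults
f=3: 5 faults
f=4: 4 faults
Smallest f with faults ≤ 4 is 4.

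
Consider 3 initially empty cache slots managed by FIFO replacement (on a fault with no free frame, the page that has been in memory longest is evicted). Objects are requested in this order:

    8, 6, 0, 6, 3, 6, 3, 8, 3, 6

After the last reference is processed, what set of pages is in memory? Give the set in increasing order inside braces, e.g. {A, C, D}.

{3, 6, 8}

8 -> fault, frames (8)
6 -> fault, frames (8 6)
0 -> fault, frames (8 6 0)
6 -> hit
3 -> fault, evict 8, frames (6 0 3)
6 -> hit
3 -> hit
8 -> fault, evict 6, frames (0 3 8)
3 -> hit
6 -> fault, evict 0, frames (3 8 6)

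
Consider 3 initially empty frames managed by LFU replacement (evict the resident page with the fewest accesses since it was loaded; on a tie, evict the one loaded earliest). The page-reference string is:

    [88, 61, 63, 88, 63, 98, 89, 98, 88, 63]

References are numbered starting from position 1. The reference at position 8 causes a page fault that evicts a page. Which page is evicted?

89

pos 1: 88 -> miss, frames {88}
pos 2: 61 -> miss, frames {88,61}
pos 3: 63 -> miss, frames {88,61,63}
pos 4: 88 -> hit
pos 5: 63 -> hit
pos 6: 98 -> miss, evict 61, frames {88,63,98}
pos 7: 89 -> miss, evict 98, frames {88,63,89}
pos 8: 98 -> miss, evict 89, frames {88,63,98}
At position 8, page 89 is evicted.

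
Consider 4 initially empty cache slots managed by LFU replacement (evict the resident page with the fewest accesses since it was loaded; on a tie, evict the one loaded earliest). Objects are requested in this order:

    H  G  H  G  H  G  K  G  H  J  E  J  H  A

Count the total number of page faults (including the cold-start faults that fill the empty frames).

6

H → fault, frames {H}
G → fault, frames {H,G}
H → hit
G → hit
H → hit
G → hit
K → fault, frames {H,G,K}
G → hit
H → hit
J → fault, frames {H,G,K,J}
E → fault, evict K, frames {H,G,J,E}
J → hit
H → hit
A → fault, evict E, frames {H,G,J,A}
Page faults: 6.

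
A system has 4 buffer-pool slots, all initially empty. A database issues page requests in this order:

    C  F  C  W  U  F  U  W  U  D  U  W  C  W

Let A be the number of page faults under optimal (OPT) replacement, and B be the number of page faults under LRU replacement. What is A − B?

Under OPT: F F . F F . . . . F . . . . → 5 faults.
Under LRU: F F . F F . . . . F . . F . → 6 faults.
A − B = 5 − 6 = -1.

-1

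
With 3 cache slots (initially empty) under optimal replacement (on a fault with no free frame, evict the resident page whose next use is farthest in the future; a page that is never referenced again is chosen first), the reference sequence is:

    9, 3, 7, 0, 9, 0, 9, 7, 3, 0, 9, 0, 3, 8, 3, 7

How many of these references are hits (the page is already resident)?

9: miss, frames (9)
3: miss, frames (9 3)
7: miss, frames (9 3 7)
0: miss, evict 3, frames (9 7 0)
9: hit
0: hit
9: hit
7: hit
3: miss, evict 7, frames (9 0 3)
0: hit
9: hit
0: hit
3: hit
8: miss, evict 0, frames (9 3 8)
3: hit
7: miss, evict 8, frames (9 3 7)
Hits: 9.

9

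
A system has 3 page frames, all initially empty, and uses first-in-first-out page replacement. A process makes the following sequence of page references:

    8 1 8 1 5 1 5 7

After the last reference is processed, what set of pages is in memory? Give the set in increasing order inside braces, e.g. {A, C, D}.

8 -> miss, frames (8)
1 -> miss, frames (8 1)
8 -> hit
1 -> hit
5 -> miss, frames (8 1 5)
1 -> hit
5 -> hit
7 -> miss, evict 8, frames (1 5 7)

{1, 5, 7}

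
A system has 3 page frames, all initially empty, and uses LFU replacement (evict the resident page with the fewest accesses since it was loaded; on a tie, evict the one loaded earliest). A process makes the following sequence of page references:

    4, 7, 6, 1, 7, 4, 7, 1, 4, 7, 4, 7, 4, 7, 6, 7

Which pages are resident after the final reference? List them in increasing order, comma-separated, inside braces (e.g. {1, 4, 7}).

{4, 6, 7}

4 -> miss, frames {4}
7 -> miss, frames {4,7}
6 -> miss, frames {4,7,6}
1 -> miss, evict 4, frames {7,6,1}
7 -> hit
4 -> miss, evict 6, frames {7,1,4}
7 -> hit
1 -> hit
4 -> hit
7 -> hit
4 -> hit
7 -> hit
4 -> hit
7 -> hit
6 -> miss, evict 1, frames {7,4,6}
7 -> hit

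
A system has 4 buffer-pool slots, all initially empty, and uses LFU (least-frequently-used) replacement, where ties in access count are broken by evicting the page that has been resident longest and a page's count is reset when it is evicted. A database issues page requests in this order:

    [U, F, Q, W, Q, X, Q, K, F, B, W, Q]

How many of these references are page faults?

9

U -> fault, frames {U}
F -> fault, frames {U,F}
Q -> fault, frames {U,F,Q}
W -> fault, frames {U,F,Q,W}
Q -> hit
X -> fault, evict U, frames {F,Q,W,X}
Q -> hit
K -> fault, evict F, frames {Q,W,X,K}
F -> fault, evict W, frames {Q,X,K,F}
B -> fault, evict X, frames {Q,K,F,B}
W -> fault, evict K, frames {Q,F,B,W}
Q -> hit
Page faults: 9.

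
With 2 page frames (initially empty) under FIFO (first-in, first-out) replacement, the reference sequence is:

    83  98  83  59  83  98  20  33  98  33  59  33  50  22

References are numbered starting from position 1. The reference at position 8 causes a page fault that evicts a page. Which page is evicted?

pos 1: 83: miss, frames [83]
pos 2: 98: miss, frames [83, 98]
pos 3: 83: hit
pos 4: 59: miss, evict 83, frames [98, 59]
pos 5: 83: miss, evict 98, frames [59, 83]
pos 6: 98: miss, evict 59, frames [83, 98]
pos 7: 20: miss, evict 83, frames [98, 20]
pos 8: 33: miss, evict 98, frames [20, 33]
At position 8, page 98 is evicted.

98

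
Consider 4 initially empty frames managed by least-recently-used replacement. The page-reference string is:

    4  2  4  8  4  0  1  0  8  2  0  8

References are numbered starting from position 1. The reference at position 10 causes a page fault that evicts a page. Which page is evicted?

4

pos 1: 4 → fault, frames [4]
pos 2: 2 → fault, frames [4, 2]
pos 3: 4 → hit
pos 4: 8 → fault, frames [2, 4, 8]
pos 5: 4 → hit
pos 6: 0 → fault, frames [2, 8, 4, 0]
pos 7: 1 → fault, evict 2, frames [8, 4, 0, 1]
pos 8: 0 → hit
pos 9: 8 → hit
pos 10: 2 → fault, evict 4, frames [1, 0, 8, 2]
At position 10, page 4 is evicted.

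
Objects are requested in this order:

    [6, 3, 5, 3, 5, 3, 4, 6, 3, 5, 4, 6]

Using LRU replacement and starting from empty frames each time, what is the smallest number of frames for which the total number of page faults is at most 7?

4

f=1: 12 faults
f=2: 9 faults
f=3: 8 faults
f=4: 4 faults
Smallest f with faults ≤ 7 is 4.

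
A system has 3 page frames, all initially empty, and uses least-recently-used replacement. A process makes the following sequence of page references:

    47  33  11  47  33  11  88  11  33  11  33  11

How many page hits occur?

8

47 -> fault, frames [47]
33 -> fault, frames [47, 33]
11 -> fault, frames [47, 33, 11]
47 -> hit
33 -> hit
11 -> hit
88 -> fault, evict 47, frames [33, 11, 88]
11 -> hit
33 -> hit
11 -> hit
33 -> hit
11 -> hit
Hits: 8.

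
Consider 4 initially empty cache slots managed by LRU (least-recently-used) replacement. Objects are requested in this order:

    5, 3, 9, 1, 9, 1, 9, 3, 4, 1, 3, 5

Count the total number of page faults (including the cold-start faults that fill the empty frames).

6

5 → miss, frames {5}
3 → miss, frames {5,3}
9 → miss, frames {5,3,9}
1 → miss, frames {5,3,9,1}
9 → hit
1 → hit
9 → hit
3 → hit
4 → miss, evict 5, frames {1,9,3,4}
1 → hit
3 → hit
5 → miss, evict 9, frames {4,1,3,5}
Page faults: 6.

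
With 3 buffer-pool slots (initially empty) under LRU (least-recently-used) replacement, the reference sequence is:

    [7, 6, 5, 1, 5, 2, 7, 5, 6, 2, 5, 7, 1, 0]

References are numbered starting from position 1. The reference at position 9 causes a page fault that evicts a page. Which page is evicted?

pos 1: 7 → miss, frames {7}
pos 2: 6 → miss, frames {7,6}
pos 3: 5 → miss, frames {7,6,5}
pos 4: 1 → miss, evict 7, frames {6,5,1}
pos 5: 5 → hit
pos 6: 2 → miss, evict 6, frames {1,5,2}
pos 7: 7 → miss, evict 1, frames {5,2,7}
pos 8: 5 → hit
pos 9: 6 → miss, evict 2, frames {7,5,6}
At position 9, page 2 is evicted.

2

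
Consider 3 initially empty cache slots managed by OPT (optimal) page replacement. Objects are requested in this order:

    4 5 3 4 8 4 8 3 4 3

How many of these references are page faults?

4

4 → miss, frames [4]
5 → miss, frames [4, 5]
3 → miss, frames [4, 5, 3]
4 → hit
8 → miss, evict 5, frames [4, 3, 8]
4 → hit
8 → hit
3 → hit
4 → hit
3 → hit
Page faults: 4.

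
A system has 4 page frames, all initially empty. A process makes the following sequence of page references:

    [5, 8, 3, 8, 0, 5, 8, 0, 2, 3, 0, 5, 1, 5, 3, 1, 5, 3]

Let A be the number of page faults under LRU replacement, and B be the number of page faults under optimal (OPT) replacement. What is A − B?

Under LRU: F F F . F . . . F F . F F . . . . . → 8 faults.
Under OPT: F F F . F . . . F . . . F . . . . . → 6 faults.
A − B = 8 − 6 = 2.

2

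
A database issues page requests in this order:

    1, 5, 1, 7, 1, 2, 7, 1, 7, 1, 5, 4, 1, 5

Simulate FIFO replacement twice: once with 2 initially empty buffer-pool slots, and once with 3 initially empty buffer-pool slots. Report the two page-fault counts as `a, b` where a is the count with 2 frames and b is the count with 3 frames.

11, 7

2 frames: F F . F F F F F . . F F F F → 11 faults.
3 frames: F F . F . F . F . . F F . . → 7 faults.
7 < 11: adding a frame reduced faults, as is typical.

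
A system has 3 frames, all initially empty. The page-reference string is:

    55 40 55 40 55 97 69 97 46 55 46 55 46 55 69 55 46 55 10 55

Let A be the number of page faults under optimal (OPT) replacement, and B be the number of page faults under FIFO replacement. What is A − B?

Under OPT: F F . . . F F . F . . . . . . . . . F . → 6 faults.
Under FIFO: F F . . . F F . F F . . . . . . . . F . → 7 faults.
A − B = 6 − 7 = -1.

-1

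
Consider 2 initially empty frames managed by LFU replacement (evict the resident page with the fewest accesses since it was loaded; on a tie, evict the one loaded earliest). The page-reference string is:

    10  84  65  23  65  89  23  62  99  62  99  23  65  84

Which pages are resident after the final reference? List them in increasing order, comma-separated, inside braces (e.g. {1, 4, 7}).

10 -> fault, frames [10]
84 -> fault, frames [10, 84]
65 -> fault, evict 10, frames [84, 65]
23 -> fault, evict 84, frames [65, 23]
65 -> hit
89 -> fault, evict 23, frames [65, 89]
23 -> fault, evict 89, frames [65, 23]
62 -> fault, evict 23, frames [65, 62]
99 -> fault, evict 62, frames [65, 99]
62 -> fault, evict 99, frames [65, 62]
99 -> fault, evict 62, frames [65, 99]
23 -> fault, evict 99, frames [65, 23]
65 -> hit
84 -> fault, evict 23, frames [65, 84]

{65, 84}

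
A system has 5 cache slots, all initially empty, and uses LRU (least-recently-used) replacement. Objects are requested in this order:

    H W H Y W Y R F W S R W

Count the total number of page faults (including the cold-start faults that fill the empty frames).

6

H -> miss, frames (H)
W -> miss, frames (H W)
H -> hit
Y -> miss, frames (W H Y)
W -> hit
Y -> hit
R -> miss, frames (H W Y R)
F -> miss, frames (H W Y R F)
W -> hit
S -> miss, evict H, frames (Y R F W S)
R -> hit
W -> hit
Page faults: 6.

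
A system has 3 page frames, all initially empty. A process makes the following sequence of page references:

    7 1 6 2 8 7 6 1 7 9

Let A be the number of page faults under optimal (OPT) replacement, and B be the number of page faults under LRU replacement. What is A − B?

Under OPT: F F F F F . . F . F → 7 faults.
Under LRU: F F F F F F F F . F → 9 faults.
A − B = 7 − 9 = -2.

-2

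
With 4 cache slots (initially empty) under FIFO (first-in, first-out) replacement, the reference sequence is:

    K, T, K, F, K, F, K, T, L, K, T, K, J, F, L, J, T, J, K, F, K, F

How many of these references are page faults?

K → miss, frames (K)
T → miss, frames (K T)
K → hit
F → miss, frames (K T F)
K → hit
F → hit
K → hit
T → hit
L → miss, frames (K T F L)
K → hit
T → hit
K → hit
J → miss, evict K, frames (T F L J)
F → hit
L → hit
J → hit
T → hit
J → hit
K → miss, evict T, frames (F L J K)
F → hit
K → hit
F → hit
Page faults: 6.

6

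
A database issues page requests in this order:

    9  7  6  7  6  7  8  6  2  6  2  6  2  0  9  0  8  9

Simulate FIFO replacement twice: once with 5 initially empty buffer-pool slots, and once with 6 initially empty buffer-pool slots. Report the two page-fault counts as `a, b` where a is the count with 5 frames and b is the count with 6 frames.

5 frames: F F F . . . F . F . . . . F F . . . → 7 faults.
6 frames: F F F . . . F . F . . . . F . . . . → 6 faults.
6 < 7: adding a frame reduced faults, as is typical.

7, 6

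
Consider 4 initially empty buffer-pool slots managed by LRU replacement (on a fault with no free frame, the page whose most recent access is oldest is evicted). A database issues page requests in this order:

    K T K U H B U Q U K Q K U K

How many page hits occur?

K → fault, frames [K]
T → fault, frames [K, T]
K → hit
U → fault, frames [T, K, U]
H → fault, frames [T, K, U, H]
B → fault, evict T, frames [K, U, H, B]
U → hit
Q → fault, evict K, frames [H, B, U, Q]
U → hit
K → fault, evict H, frames [B, Q, U, K]
Q → hit
K → hit
U → hit
K → hit
Hits: 7.

7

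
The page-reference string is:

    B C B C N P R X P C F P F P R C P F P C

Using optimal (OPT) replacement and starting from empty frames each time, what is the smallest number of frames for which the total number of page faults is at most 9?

f=1: 20 faults
f=2: 12 faults
f=3: 9 faults
f=4: 7 faults
f=5: 7 faults
f=6: 7 faults
f=7: 7 faults
Smallest f with faults ≤ 9 is 3.

3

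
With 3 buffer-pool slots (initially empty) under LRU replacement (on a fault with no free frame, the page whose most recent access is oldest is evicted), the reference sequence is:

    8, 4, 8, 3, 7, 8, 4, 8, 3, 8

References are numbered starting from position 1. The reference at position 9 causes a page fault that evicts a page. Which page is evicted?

pos 1: 8 -> fault, frames [8]
pos 2: 4 -> fault, frames [8, 4]
pos 3: 8 -> hit
pos 4: 3 -> fault, frames [4, 8, 3]
pos 5: 7 -> fault, evict 4, frames [8, 3, 7]
pos 6: 8 -> hit
pos 7: 4 -> fault, evict 3, frames [7, 8, 4]
pos 8: 8 -> hit
pos 9: 3 -> fault, evict 7, frames [4, 8, 3]
At position 9, page 7 is evicted.

7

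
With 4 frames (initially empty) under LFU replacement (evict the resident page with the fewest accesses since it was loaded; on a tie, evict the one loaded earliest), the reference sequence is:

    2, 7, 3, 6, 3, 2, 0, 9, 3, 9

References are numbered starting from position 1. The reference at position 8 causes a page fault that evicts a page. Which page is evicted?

pos 1: 2 -> miss, frames [2]
pos 2: 7 -> miss, frames [2, 7]
pos 3: 3 -> miss, frames [2, 7, 3]
pos 4: 6 -> miss, frames [2, 7, 3, 6]
pos 5: 3 -> hit
pos 6: 2 -> hit
pos 7: 0 -> miss, evict 7, frames [2, 3, 6, 0]
pos 8: 9 -> miss, evict 6, frames [2, 3, 0, 9]
At position 8, page 6 is evicted.

6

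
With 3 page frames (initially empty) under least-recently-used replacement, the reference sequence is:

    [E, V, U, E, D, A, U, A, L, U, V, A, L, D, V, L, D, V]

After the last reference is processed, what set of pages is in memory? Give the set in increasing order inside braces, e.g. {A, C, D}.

E → fault, frames [E]
V → fault, frames [E, V]
U → fault, frames [E, V, U]
E → hit
D → fault, evict V, frames [U, E, D]
A → fault, evict U, frames [E, D, A]
U → fault, evict E, frames [D, A, U]
A → hit
L → fault, evict D, frames [U, A, L]
U → hit
V → fault, evict A, frames [L, U, V]
A → fault, evict L, frames [U, V, A]
L → fault, evict U, frames [V, A, L]
D → fault, evict V, frames [A, L, D]
V → fault, evict A, frames [L, D, V]
L → hit
D → hit
V → hit

{D, L, V}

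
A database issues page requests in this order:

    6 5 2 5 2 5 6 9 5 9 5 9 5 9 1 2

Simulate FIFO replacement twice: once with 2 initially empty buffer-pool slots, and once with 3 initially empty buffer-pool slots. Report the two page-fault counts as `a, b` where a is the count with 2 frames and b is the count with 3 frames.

8, 5

2 frames: F F F . . . F F F . . . . . F F → 8 faults.
3 frames: F F F . . . . F . . . . . . F . → 5 faults.
5 < 8: adding a frame reduced faults, as is typical.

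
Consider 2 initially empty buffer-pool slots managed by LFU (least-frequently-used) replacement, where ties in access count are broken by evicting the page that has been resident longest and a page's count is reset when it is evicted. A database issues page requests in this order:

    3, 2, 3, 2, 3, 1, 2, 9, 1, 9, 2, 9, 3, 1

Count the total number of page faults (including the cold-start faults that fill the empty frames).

3 -> miss, frames (3)
2 -> miss, frames (3 2)
3 -> hit
2 -> hit
3 -> hit
1 -> miss, evict 2, frames (3 1)
2 -> miss, evict 1, frames (3 2)
9 -> miss, evict 2, frames (3 9)
1 -> miss, evict 9, frames (3 1)
9 -> miss, evict 1, frames (3 9)
2 -> miss, evict 9, frames (3 2)
9 -> miss, evict 2, frames (3 9)
3 -> hit
1 -> miss, evict 9, frames (3 1)
Page faults: 10.

10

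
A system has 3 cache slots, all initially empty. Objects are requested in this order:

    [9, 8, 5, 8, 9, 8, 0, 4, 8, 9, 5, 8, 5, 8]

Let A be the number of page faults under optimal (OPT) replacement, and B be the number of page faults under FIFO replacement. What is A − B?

-2

Under OPT: F F F . . . F F . . F . . . → 6 faults.
Under FIFO: F F F . . . F F F F F . . . → 8 faults.
A − B = 6 − 8 = -2.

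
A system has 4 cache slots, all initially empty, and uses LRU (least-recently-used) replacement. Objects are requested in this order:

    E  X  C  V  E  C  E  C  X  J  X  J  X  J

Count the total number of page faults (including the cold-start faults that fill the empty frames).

5

E → fault, frames [E]
X → fault, frames [E, X]
C → fault, frames [E, X, C]
V → fault, frames [E, X, C, V]
E → hit
C → hit
E → hit
C → hit
X → hit
J → fault, evict V, frames [E, C, X, J]
X → hit
J → hit
X → hit
J → hit
Page faults: 5.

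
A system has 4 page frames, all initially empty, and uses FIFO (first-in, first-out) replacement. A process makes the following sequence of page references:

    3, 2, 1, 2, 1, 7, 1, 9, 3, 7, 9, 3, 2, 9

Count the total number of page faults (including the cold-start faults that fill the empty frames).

7

3 -> fault, frames {3}
2 -> fault, frames {3,2}
1 -> fault, frames {3,2,1}
2 -> hit
1 -> hit
7 -> fault, frames {3,2,1,7}
1 -> hit
9 -> fault, evict 3, frames {2,1,7,9}
3 -> fault, evict 2, frames {1,7,9,3}
7 -> hit
9 -> hit
3 -> hit
2 -> fault, evict 1, frames {7,9,3,2}
9 -> hit
Page faults: 7.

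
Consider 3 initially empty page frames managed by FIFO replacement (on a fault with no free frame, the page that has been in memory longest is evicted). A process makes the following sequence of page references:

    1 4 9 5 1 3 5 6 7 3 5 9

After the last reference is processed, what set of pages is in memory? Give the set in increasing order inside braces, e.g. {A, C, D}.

1: fault, frames {1}
4: fault, frames {1,4}
9: fault, frames {1,4,9}
5: fault, evict 1, frames {4,9,5}
1: fault, evict 4, frames {9,5,1}
3: fault, evict 9, frames {5,1,3}
5: hit
6: fault, evict 5, frames {1,3,6}
7: fault, evict 1, frames {3,6,7}
3: hit
5: fault, evict 3, frames {6,7,5}
9: fault, evict 6, frames {7,5,9}

{5, 7, 9}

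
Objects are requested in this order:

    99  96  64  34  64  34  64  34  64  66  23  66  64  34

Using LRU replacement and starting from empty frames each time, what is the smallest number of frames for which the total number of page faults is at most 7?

3

f=1: 14 faults
f=2: 8 faults
f=3: 7 faults
f=4: 6 faults
f=5: 6 faults
f=6: 6 faults
Smallest f with faults ≤ 7 is 3.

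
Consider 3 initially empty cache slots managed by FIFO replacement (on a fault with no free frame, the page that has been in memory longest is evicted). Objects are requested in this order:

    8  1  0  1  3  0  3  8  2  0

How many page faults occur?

8 → miss, frames [8]
1 → miss, frames [8, 1]
0 → miss, frames [8, 1, 0]
1 → hit
3 → miss, evict 8, frames [1, 0, 3]
0 → hit
3 → hit
8 → miss, evict 1, frames [0, 3, 8]
2 → miss, evict 0, frames [3, 8, 2]
0 → miss, evict 3, frames [8, 2, 0]
Page faults: 7.

7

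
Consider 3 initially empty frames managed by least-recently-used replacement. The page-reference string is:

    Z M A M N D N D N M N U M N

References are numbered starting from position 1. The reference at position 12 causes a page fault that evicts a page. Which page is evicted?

D

pos 1: Z: fault, frames (Z)
pos 2: M: fault, frames (Z M)
pos 3: A: fault, frames (Z M A)
pos 4: M: hit
pos 5: N: fault, evict Z, frames (A M N)
pos 6: D: fault, evict A, frames (M N D)
pos 7: N: hit
pos 8: D: hit
pos 9: N: hit
pos 10: M: hit
pos 11: N: hit
pos 12: U: fault, evict D, frames (M N U)
At position 12, page D is evicted.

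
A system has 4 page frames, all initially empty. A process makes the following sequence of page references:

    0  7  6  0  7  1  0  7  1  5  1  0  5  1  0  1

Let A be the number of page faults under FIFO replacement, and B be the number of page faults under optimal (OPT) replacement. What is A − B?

1

Under FIFO: F F F . . F . . . F . F . . . . → 6 faults.
Under OPT: F F F . . F . . . F . . . . . . → 5 faults.
A − B = 6 − 5 = 1.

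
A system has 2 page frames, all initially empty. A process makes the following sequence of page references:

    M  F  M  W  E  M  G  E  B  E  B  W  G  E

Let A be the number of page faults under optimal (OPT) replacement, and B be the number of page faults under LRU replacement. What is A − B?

-3

Under OPT: F F . F F . F . F . . F F . → 8 faults.
Under LRU: F F . F F F F F F . . F F F → 11 faults.
A − B = 8 − 11 = -3.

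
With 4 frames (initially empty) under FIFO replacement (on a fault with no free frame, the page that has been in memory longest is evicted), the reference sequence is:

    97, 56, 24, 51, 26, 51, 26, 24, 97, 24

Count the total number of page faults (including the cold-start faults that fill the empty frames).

97: fault, frames [97]
56: fault, frames [97, 56]
24: fault, frames [97, 56, 24]
51: fault, frames [97, 56, 24, 51]
26: fault, evict 97, frames [56, 24, 51, 26]
51: hit
26: hit
24: hit
97: fault, evict 56, frames [24, 51, 26, 97]
24: hit
Page faults: 6.

6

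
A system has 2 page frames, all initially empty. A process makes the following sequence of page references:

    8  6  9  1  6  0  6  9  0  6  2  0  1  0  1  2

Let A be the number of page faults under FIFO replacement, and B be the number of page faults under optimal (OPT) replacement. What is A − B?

Under FIFO: F F F F F F . F . F F F F . . F → 12 faults.
Under OPT: F F F F . F . F . F F . F . . F → 10 faults.
A − B = 12 − 10 = 2.

2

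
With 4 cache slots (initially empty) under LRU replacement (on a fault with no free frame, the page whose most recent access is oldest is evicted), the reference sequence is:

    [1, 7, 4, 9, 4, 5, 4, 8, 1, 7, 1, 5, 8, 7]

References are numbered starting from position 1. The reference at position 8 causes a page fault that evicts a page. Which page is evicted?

pos 1: 1: fault, frames {1}
pos 2: 7: fault, frames {1,7}
pos 3: 4: fault, frames {1,7,4}
pos 4: 9: fault, frames {1,7,4,9}
pos 5: 4: hit
pos 6: 5: fault, evict 1, frames {7,9,4,5}
pos 7: 4: hit
pos 8: 8: fault, evict 7, frames {9,5,4,8}
At position 8, page 7 is evicted.

7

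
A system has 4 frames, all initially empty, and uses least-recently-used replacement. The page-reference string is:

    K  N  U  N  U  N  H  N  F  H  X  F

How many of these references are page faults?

K → miss, frames {K}
N → miss, frames {K,N}
U → miss, frames {K,N,U}
N → hit
U → hit
N → hit
H → miss, frames {K,U,N,H}
N → hit
F → miss, evict K, frames {U,H,N,F}
H → hit
X → miss, evict U, frames {N,F,H,X}
F → hit
Page faults: 6.

6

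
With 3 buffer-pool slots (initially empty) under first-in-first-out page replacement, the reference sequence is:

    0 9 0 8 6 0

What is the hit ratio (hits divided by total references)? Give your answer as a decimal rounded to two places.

0.17

0 → fault, frames [0]
9 → fault, frames [0, 9]
0 → hit
8 → fault, frames [0, 9, 8]
6 → fault, evict 0, frames [9, 8, 6]
0 → fault, evict 9, frames [8, 6, 0]
Hits: 1 of 6 references → 1/6 = 0.1667.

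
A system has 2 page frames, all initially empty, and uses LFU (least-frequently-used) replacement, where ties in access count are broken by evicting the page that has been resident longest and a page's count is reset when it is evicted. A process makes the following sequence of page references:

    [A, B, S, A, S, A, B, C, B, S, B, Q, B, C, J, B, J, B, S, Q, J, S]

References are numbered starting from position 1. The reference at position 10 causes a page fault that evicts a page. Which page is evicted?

B

pos 1: A: miss, frames [A]
pos 2: B: miss, frames [A, B]
pos 3: S: miss, evict A, frames [B, S]
pos 4: A: miss, evict B, frames [S, A]
pos 5: S: hit
pos 6: A: hit
pos 7: B: miss, evict S, frames [A, B]
pos 8: C: miss, evict B, frames [A, C]
pos 9: B: miss, evict C, frames [A, B]
pos 10: S: miss, evict B, frames [A, S]
At position 10, page B is evicted.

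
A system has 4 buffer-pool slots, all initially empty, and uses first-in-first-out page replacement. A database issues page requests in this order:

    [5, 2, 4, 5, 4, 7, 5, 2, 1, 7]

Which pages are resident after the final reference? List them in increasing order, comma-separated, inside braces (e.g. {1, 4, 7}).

{1, 2, 4, 7}

5 -> fault, frames [5]
2 -> fault, frames [5, 2]
4 -> fault, frames [5, 2, 4]
5 -> hit
4 -> hit
7 -> fault, frames [5, 2, 4, 7]
5 -> hit
2 -> hit
1 -> fault, evict 5, frames [2, 4, 7, 1]
7 -> hit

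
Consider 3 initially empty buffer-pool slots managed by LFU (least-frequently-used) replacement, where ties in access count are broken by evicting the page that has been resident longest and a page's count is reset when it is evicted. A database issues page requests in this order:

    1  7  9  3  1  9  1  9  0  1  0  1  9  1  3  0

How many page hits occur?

1: miss, frames {1}
7: miss, frames {1,7}
9: miss, frames {1,7,9}
3: miss, evict 1, frames {7,9,3}
1: miss, evict 7, frames {9,3,1}
9: hit
1: hit
9: hit
0: miss, evict 3, frames {9,1,0}
1: hit
0: hit
1: hit
9: hit
1: hit
3: miss, evict 0, frames {9,1,3}
0: miss, evict 3, frames {9,1,0}
Hits: 8.

8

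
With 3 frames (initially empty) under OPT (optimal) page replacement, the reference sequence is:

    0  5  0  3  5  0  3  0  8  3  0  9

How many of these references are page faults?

0 → fault, frames [0]
5 → fault, frames [0, 5]
0 → hit
3 → fault, frames [0, 5, 3]
5 → hit
0 → hit
3 → hit
0 → hit
8 → fault, evict 5, frames [0, 3, 8]
3 → hit
0 → hit
9 → fault, evict 8, frames [0, 3, 9]
Page faults: 5.

5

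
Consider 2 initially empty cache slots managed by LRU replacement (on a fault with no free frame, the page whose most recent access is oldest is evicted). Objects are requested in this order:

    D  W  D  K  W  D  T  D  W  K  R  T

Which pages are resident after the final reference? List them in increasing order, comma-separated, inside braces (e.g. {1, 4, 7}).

D -> miss, frames (D)
W -> miss, frames (D W)
D -> hit
K -> miss, evict W, frames (D K)
W -> miss, evict D, frames (K W)
D -> miss, evict K, frames (W D)
T -> miss, evict W, frames (D T)
D -> hit
W -> miss, evict T, frames (D W)
K -> miss, evict D, frames (W K)
R -> miss, evict W, frames (K R)
T -> miss, evict K, frames (R T)

{R, T}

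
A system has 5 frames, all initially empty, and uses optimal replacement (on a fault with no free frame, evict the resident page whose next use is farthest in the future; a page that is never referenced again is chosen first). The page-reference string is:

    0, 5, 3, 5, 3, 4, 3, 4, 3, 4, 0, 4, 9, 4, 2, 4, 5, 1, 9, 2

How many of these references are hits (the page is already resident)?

0 → miss, frames [0]
5 → miss, frames [0, 5]
3 → miss, frames [0, 5, 3]
5 → hit
3 → hit
4 → miss, frames [0, 5, 3, 4]
3 → hit
4 → hit
3 → hit
4 → hit
0 → hit
4 → hit
9 → miss, frames [0, 5, 3, 4, 9]
4 → hit
2 → miss, evict 3, frames [0, 5, 4, 9, 2]
4 → hit
5 → hit
1 → miss, evict 4, frames [0, 5, 9, 2, 1]
9 → hit
2 → hit
Hits: 13.

13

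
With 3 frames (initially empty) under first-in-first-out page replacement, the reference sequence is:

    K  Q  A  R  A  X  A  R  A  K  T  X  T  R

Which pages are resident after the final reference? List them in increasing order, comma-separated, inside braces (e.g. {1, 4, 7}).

K: fault, frames [K]
Q: fault, frames [K, Q]
A: fault, frames [K, Q, A]
R: fault, evict K, frames [Q, A, R]
A: hit
X: fault, evict Q, frames [A, R, X]
A: hit
R: hit
A: hit
K: fault, evict A, frames [R, X, K]
T: fault, evict R, frames [X, K, T]
X: hit
T: hit
R: fault, evict X, frames [K, T, R]

{K, R, T}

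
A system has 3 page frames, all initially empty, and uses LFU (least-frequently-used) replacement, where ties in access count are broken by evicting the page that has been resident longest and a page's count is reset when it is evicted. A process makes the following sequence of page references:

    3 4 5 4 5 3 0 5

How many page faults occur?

4

3 -> fault, frames {3}
4 -> fault, frames {3,4}
5 -> fault, frames {3,4,5}
4 -> hit
5 -> hit
3 -> hit
0 -> fault, evict 3, frames {4,5,0}
5 -> hit
Page faults: 4.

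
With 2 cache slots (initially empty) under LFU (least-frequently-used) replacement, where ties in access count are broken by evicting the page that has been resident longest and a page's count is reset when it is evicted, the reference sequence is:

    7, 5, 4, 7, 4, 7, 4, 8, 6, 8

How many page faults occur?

7 → miss, frames [7]
5 → miss, frames [7, 5]
4 → miss, evict 7, frames [5, 4]
7 → miss, evict 5, frames [4, 7]
4 → hit
7 → hit
4 → hit
8 → miss, evict 7, frames [4, 8]
6 → miss, evict 8, frames [4, 6]
8 → miss, evict 6, frames [4, 8]
Page faults: 7.

7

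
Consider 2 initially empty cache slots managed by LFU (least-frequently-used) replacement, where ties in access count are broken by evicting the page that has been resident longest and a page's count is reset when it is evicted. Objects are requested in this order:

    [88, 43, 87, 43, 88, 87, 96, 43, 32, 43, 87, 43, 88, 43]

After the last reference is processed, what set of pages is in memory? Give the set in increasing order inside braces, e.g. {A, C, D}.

88 -> miss, frames [88]
43 -> miss, frames [88, 43]
87 -> miss, evict 88, frames [43, 87]
43 -> hit
88 -> miss, evict 87, frames [43, 88]
87 -> miss, evict 88, frames [43, 87]
96 -> miss, evict 87, frames [43, 96]
43 -> hit
32 -> miss, evict 96, frames [43, 32]
43 -> hit
87 -> miss, evict 32, frames [43, 87]
43 -> hit
88 -> miss, evict 87, frames [43, 88]
43 -> hit

{43, 88}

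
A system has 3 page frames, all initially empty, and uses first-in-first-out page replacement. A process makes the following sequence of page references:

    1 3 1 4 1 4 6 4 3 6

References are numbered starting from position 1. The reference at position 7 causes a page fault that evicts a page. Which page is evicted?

1

pos 1: 1 -> fault, frames [1]
pos 2: 3 -> fault, frames [1, 3]
pos 3: 1 -> hit
pos 4: 4 -> fault, frames [1, 3, 4]
pos 5: 1 -> hit
pos 6: 4 -> hit
pos 7: 6 -> fault, evict 1, frames [3, 4, 6]
At position 7, page 1 is evicted.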